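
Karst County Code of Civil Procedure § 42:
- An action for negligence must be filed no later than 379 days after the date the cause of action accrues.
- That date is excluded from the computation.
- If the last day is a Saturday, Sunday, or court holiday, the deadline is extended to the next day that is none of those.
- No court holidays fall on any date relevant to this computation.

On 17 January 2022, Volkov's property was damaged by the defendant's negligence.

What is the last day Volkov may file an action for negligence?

January 31, 2023

379 days after 17 January 2022 is January 31, 2023.
January 31, 2023 is a Tuesday and not a court holiday, so no extension applies.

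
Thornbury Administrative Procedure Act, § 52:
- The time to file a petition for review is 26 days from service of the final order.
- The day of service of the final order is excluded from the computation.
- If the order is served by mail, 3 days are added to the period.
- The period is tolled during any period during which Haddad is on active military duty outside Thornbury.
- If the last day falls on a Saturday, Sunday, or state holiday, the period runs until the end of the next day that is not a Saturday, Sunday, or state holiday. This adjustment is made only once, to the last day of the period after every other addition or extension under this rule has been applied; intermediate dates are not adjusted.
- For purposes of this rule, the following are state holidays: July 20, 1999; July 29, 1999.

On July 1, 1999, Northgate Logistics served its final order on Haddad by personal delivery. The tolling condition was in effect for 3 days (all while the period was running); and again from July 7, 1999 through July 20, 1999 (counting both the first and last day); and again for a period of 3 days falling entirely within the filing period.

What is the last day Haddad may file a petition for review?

August 16, 1999

26 days after July 1, 1999 is July 27, 1999.
Service was not by mail, so no mail extension applies.
Tolling adds 3 days: July 27, 1999 + 3 days = July 30, 1999.
From July 7, 1999 through July 20, 1999 inclusive is 14 days; tolling adds 14 days: July 30, 1999 + 14 days = August 13, 1999.
Tolling adds 3 days: August 13, 1999 + 3 days = August 16, 1999.
August 16, 1999 is a Monday and not a state holiday, so no extension applies.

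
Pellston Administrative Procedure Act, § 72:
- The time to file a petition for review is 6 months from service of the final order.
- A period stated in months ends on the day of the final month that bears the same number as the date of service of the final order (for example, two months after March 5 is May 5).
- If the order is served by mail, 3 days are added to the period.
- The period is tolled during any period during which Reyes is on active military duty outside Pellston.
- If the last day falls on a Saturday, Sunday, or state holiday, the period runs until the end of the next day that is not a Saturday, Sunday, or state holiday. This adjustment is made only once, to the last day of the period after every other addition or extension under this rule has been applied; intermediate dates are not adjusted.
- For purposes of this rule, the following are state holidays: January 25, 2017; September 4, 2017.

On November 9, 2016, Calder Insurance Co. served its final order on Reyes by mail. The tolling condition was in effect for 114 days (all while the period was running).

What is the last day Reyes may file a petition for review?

6 months after November 9, 2016 is May 9, 2017.
Service was by mail, adding 3 days: May 9, 2017 + 3 days = May 12, 2017.
Tolling adds 114 days: May 12, 2017 + 114 days = September 3, 2017.
September 3, 2017 is Sunday; September 4, 2017 is a listed holiday. The next qualifying day is September 5, 2017.

September 5, 2017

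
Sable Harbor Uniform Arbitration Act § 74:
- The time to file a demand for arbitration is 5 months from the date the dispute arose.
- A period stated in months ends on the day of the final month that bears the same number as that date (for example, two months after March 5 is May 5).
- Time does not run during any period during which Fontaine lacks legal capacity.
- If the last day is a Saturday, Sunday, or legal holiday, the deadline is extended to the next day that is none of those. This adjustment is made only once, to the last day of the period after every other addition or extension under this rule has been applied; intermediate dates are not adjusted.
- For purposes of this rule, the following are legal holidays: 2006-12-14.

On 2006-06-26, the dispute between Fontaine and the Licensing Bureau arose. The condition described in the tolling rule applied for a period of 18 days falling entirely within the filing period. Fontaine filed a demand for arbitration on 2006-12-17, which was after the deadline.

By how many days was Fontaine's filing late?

5 months after 2006-06-26 is November 26, 2006.
Tolling adds 18 days: November 26, 2006 + 18 days = December 14, 2006.
December 14, 2006 is a listed holiday. The next qualifying day is December 15, 2006.
The deadline is December 15, 2006; from December 15, 2006 to December 17, 2006 is 2 days.

2 days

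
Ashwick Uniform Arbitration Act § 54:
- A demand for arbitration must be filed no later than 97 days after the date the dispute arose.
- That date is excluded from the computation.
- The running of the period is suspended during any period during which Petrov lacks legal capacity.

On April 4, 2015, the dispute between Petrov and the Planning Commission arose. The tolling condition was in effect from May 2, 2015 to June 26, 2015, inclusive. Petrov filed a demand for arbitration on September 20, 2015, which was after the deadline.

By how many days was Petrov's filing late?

16 days

97 days after April 4, 2015 is July 10, 2015.
From May 2, 2015 through June 26, 2015 inclusive is 56 days; tolling adds 56 days: July 10, 2015 + 56 days = September 4, 2015.
The deadline is September 4, 2015; from September 4, 2015 to September 20, 2015 is 16 days.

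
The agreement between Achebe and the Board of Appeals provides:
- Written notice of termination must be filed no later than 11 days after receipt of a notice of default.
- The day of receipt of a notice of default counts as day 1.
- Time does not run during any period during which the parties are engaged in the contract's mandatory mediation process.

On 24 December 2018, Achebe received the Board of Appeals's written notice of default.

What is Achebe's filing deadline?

Counting 24 December 2018 as day 1, day 11 is January 3, 2019.

January 3, 2019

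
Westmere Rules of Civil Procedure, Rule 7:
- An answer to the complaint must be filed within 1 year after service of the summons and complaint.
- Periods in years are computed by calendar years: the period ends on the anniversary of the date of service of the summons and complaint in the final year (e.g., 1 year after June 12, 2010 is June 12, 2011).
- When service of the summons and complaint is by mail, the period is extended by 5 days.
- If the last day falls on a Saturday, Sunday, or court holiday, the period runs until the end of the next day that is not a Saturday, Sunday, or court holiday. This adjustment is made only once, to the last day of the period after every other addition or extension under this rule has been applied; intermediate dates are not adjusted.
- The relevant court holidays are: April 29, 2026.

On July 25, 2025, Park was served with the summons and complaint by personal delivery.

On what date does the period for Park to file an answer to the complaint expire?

July 27, 2026

1 year after July 25, 2025 is July 25, 2026.
Service was not by mail, so no mail extension applies.
July 25, 2026 is Saturday; July 26, 2026 is Sunday. The next qualifying day is July 27, 2026.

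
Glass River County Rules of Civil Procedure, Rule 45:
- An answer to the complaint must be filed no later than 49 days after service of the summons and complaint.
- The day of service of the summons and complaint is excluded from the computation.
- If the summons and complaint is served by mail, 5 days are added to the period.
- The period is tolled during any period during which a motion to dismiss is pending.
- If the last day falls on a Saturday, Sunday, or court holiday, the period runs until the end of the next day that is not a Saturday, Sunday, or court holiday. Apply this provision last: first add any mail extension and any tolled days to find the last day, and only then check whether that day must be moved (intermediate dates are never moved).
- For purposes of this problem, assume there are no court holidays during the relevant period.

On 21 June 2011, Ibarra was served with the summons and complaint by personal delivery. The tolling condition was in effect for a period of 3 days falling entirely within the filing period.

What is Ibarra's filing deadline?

49 days after 21 June 2011 is August 9, 2011.
Service was not by mail, so no mail extension applies.
Tolling adds 3 days: August 9, 2011 + 3 days = August 12, 2011.
August 12, 2011 is a Friday and not a court holiday, so no extension applies.

August 12, 2011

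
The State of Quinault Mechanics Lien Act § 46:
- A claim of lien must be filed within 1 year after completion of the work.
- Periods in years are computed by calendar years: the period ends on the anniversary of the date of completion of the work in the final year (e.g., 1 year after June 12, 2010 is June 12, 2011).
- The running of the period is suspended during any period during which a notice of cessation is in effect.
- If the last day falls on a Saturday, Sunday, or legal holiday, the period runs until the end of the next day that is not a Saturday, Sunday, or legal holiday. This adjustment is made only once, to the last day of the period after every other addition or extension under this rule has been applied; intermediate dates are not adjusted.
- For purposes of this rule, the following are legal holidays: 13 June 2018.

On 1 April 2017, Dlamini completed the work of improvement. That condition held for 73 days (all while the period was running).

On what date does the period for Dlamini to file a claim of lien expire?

June 14, 2018

1 year after 1 April 2017 is April 1, 2018.
Tolling adds 73 days: April 1, 2018 + 73 days = June 13, 2018.
June 13, 2018 is a listed holiday. The next qualifying day is June 14, 2018.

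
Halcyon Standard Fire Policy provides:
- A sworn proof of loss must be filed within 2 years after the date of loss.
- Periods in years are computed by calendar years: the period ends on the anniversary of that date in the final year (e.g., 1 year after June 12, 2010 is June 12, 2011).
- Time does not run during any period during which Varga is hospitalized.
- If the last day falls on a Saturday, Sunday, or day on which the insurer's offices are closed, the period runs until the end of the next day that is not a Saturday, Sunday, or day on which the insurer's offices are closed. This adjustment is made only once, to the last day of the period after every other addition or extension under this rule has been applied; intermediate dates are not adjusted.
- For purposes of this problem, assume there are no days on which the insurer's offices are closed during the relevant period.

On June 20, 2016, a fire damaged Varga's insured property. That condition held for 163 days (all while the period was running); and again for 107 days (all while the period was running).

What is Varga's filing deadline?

March 18, 2019

2 years after June 20, 2016 is June 20, 2018.
Tolling adds 163 days: June 20, 2018 + 163 days = November 30, 2018.
Tolling adds 107 days: November 30, 2018 + 107 days = March 17, 2019.
March 17, 2019 is Sunday. The next qualifying day is March 18, 2019.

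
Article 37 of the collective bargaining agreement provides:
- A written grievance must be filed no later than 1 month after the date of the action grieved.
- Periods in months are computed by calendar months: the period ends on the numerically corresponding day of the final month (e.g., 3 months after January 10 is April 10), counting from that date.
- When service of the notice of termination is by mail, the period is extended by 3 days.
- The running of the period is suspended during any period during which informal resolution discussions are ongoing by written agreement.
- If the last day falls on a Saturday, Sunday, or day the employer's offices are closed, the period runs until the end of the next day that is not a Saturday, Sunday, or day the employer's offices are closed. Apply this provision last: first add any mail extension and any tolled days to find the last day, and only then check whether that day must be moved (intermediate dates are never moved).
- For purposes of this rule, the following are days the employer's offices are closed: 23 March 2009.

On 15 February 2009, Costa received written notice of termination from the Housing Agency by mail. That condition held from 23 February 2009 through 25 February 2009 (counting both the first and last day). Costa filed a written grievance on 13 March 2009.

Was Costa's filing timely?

Yes

1 month after 15 February 2009 is March 15, 2009.
Service was by mail, adding 3 days: March 15, 2009 + 3 days = March 18, 2009.
From February 23, 2009 through February 25, 2009 inclusive is 3 days; tolling adds 3 days: March 18, 2009 + 3 days = March 21, 2009.
March 21, 2009 is Saturday; March 22, 2009 is Sunday; March 23, 2009 is a listed holiday. The next qualifying day is March 24, 2009.
The deadline is March 24, 2009; the filing on March 13, 2009 is on or before that date.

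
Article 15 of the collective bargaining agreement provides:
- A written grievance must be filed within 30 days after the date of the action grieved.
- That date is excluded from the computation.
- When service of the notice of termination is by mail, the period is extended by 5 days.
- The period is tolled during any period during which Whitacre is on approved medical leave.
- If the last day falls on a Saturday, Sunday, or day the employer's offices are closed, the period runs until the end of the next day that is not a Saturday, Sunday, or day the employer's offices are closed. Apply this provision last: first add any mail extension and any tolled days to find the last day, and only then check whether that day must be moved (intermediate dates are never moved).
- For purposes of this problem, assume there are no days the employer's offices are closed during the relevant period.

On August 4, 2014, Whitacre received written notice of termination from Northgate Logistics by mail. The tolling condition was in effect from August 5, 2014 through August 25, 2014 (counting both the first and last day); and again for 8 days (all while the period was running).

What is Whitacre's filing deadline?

30 days after August 4, 2014 is September 3, 2014.
Service was by mail, adding 5 days: September 3, 2014 + 5 days = September 8, 2014.
From August 5, 2014 through August 25, 2014 inclusive is 21 days; tolling adds 21 days: September 8, 2014 + 21 days = September 29, 2014.
Tolling adds 8 days: September 29, 2014 + 8 days = October 7, 2014.
October 7, 2014 is a Tuesday and not a day the employer's offices are closed, so no extension applies.

October 7, 2014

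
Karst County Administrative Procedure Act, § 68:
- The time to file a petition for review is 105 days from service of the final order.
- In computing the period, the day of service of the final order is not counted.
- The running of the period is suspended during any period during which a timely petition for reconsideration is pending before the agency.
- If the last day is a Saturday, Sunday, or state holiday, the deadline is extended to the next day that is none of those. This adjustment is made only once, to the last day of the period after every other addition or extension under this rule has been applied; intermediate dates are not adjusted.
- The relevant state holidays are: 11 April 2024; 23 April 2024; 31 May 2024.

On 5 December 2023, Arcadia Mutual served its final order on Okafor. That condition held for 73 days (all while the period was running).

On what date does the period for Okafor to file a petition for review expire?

105 days after 5 December 2023 is March 19, 2024.
Tolling adds 73 days: March 19, 2024 + 73 days = May 31, 2024.
May 31, 2024 is a listed holiday; June 1, 2024 is Saturday; June 2, 2024 is Sunday. The next qualifying day is June 3, 2024.

June 3, 2024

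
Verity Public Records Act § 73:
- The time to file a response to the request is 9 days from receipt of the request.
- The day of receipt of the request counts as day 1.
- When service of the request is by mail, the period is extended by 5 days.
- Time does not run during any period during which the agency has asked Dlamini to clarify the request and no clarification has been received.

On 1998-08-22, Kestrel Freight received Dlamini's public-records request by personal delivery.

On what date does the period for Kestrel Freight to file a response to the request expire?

Counting 1998-08-22 as day 1, day 9 is August 30, 1998.
Service was not by mail, so no mail extension applies.

August 30, 1998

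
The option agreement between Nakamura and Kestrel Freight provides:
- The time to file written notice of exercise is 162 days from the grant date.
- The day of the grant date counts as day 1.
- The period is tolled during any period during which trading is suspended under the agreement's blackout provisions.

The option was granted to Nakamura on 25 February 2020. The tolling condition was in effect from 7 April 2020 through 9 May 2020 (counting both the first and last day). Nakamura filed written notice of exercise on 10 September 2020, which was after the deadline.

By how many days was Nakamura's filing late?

Counting 25 February 2020 as day 1, day 162 is August 4, 2020.
From April 7, 2020 through May 9, 2020 inclusive is 33 days; tolling adds 33 days: August 4, 2020 + 33 days = September 6, 2020.
The deadline is September 6, 2020; from September 6, 2020 to September 10, 2020 is 4 days.

4 days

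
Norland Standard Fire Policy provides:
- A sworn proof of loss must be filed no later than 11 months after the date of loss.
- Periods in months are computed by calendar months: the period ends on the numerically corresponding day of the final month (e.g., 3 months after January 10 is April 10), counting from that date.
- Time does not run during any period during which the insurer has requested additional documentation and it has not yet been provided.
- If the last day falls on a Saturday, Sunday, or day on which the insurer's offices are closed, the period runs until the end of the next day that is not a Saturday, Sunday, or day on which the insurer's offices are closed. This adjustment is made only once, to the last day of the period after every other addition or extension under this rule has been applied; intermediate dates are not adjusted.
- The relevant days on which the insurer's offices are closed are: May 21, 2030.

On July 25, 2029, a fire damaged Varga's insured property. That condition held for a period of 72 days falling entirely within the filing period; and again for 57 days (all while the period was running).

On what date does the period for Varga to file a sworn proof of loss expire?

11 months after July 25, 2029 is June 25, 2030.
Tolling adds 72 days: June 25, 2030 + 72 days = September 5, 2030.
Tolling adds 57 days: September 5, 2030 + 57 days = November 1, 2030.
November 1, 2030 is a Friday and not a day on which the insurer's offices are closed, so no extension applies.

November 1, 2030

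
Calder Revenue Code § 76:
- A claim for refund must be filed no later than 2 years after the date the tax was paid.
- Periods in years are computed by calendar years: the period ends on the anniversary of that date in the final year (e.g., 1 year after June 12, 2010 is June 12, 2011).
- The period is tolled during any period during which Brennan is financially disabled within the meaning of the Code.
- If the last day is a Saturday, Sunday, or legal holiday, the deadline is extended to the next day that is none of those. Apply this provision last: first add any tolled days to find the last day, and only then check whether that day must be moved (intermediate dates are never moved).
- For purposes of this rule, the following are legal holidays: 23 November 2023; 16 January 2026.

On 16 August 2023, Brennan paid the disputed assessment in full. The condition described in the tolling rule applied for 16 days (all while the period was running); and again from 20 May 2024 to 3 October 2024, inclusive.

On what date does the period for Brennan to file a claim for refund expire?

2 years after 16 August 2023 is August 16, 2025.
Tolling adds 16 days: August 16, 2025 + 16 days = September 1, 2025.
From May 20, 2024 through October 3, 2024 inclusive is 137 days; tolling adds 137 days: September 1, 2025 + 137 days = January 16, 2026.
January 16, 2026 is a listed holiday; January 17, 2026 is Saturday; January 18, 2026 is Sunday. The next qualifying day is January 19, 2026.

January 19, 2026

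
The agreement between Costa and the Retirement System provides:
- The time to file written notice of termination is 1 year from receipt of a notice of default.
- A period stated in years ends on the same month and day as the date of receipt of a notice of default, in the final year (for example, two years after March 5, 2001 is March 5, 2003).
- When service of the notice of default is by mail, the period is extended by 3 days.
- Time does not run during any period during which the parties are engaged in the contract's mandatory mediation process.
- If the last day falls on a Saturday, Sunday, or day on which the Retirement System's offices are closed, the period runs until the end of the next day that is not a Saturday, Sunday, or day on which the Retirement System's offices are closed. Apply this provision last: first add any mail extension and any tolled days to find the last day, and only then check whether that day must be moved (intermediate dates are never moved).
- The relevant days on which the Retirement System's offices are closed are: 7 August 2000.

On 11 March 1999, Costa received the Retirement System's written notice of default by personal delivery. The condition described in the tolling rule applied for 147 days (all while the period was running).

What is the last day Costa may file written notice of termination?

August 8, 2000

1 year after 11 March 1999 is March 11, 2000.
Service was not by mail, so no mail extension applies.
Tolling adds 147 days: March 11, 2000 + 147 days = August 5, 2000.
August 5, 2000 is Saturday; August 6, 2000 is Sunday; August 7, 2000 is a listed holiday. The next qualifying day is August 8, 2000.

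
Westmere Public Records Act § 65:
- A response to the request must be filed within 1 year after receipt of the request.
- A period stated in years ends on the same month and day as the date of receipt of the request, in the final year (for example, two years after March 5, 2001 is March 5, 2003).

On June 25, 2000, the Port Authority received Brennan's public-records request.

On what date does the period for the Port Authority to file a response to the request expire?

June 25, 2001

1 year after June 25, 2000 is June 25, 2001.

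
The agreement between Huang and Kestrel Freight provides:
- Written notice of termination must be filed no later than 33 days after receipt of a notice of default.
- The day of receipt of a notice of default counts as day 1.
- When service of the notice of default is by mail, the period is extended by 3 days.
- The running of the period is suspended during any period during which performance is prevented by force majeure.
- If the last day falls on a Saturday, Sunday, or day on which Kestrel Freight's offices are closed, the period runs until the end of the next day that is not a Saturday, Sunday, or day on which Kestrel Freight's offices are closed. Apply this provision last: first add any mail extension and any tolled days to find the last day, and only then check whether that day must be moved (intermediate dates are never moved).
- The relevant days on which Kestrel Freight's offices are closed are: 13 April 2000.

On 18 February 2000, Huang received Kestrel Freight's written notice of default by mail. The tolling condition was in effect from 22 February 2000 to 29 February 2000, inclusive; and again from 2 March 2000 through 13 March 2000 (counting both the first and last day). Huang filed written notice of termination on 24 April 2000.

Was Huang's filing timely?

No

Counting 18 February 2000 as day 1, day 33 is March 21, 2000.
Service was by mail, adding 3 days: March 21, 2000 + 3 days = March 24, 2000.
From February 22, 2000 through February 29, 2000 inclusive is 8 days; tolling adds 8 days: March 24, 2000 + 8 days = April 1, 2000.
From March 2, 2000 through March 13, 2000 inclusive is 12 days; tolling adds 12 days: April 1, 2000 + 12 days = April 13, 2000.
April 13, 2000 is a listed holiday. The next qualifying day is April 14, 2000.
The deadline is April 14, 2000; the filing on April 24, 2000 is after that date.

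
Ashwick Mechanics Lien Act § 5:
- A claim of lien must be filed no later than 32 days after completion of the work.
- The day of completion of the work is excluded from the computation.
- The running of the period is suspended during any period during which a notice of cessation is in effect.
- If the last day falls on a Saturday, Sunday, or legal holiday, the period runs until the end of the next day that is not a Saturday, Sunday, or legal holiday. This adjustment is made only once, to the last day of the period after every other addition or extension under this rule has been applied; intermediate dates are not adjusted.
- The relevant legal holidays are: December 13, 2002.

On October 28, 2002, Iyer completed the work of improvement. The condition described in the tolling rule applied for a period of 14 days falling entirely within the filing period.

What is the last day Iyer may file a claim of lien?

December 16, 2002

32 days after October 28, 2002 is November 29, 2002.
Tolling adds 14 days: November 29, 2002 + 14 days = December 13, 2002.
December 13, 2002 is a listed holiday; December 14, 2002 is Saturday; December 15, 2002 is Sunday. The next qualifying day is December 16, 2002.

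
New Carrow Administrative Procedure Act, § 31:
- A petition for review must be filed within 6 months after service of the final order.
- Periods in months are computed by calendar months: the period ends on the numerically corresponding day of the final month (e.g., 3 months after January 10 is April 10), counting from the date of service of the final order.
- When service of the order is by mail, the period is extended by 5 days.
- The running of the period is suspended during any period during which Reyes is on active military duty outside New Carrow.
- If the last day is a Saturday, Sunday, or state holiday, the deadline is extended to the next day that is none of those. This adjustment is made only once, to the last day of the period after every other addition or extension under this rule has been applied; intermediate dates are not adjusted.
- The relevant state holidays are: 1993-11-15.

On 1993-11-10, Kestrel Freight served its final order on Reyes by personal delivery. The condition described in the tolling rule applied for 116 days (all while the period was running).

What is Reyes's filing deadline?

6 months after 1993-11-10 is May 10, 1994.
Service was not by mail, so no mail extension applies.
Tolling adds 116 days: May 10, 1994 + 116 days = September 3, 1994.
September 3, 1994 is Saturday; September 4, 1994 is Sunday. The next qualifying day is September 5, 1994.

September 5, 1994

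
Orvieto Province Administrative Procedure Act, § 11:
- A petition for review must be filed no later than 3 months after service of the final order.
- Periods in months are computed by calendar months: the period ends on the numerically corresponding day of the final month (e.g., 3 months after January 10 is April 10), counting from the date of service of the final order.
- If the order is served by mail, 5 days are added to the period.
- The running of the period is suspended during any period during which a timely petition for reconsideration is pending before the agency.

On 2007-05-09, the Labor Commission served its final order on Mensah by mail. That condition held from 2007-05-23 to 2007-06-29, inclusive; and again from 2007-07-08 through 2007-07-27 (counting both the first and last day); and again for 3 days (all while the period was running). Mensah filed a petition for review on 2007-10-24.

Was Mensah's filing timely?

No

3 months after 2007-05-09 is August 9, 2007.
Service was by mail, adding 5 days: August 9, 2007 + 5 days = August 14, 2007.
From May 23, 2007 through June 29, 2007 inclusive is 38 days; tolling adds 38 days: August 14, 2007 + 38 days = September 21, 2007.
From July 8, 2007 through July 27, 2007 inclusive is 20 days; tolling adds 20 days: September 21, 2007 + 20 days = October 11, 2007.
Tolling adds 3 days: October 11, 2007 + 3 days = October 14, 2007.
The deadline is October 14, 2007; the filing on October 24, 2007 is after that date.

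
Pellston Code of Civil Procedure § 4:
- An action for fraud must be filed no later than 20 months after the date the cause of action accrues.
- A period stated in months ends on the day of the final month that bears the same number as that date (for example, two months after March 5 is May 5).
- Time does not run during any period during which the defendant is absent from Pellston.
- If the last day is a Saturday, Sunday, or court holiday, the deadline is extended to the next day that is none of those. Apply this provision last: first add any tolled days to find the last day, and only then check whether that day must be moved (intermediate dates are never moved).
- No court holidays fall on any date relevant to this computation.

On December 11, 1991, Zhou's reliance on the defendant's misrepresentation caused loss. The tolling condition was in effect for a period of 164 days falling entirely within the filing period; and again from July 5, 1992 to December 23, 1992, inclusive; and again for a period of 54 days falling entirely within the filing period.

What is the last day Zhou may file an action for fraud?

20 months after December 11, 1991 is August 11, 1993.
Tolling adds 164 days: August 11, 1993 + 164 days = January 22, 1994.
From July 5, 1992 through December 23, 1992 inclusive is 172 days; tolling adds 172 days: January 22, 1994 + 172 days = July 13, 1994.
Tolling adds 54 days: July 13, 1994 + 54 days = September 5, 1994.
September 5, 1994 is a Monday and not a court holiday, so no extension applies.

September 5, 1994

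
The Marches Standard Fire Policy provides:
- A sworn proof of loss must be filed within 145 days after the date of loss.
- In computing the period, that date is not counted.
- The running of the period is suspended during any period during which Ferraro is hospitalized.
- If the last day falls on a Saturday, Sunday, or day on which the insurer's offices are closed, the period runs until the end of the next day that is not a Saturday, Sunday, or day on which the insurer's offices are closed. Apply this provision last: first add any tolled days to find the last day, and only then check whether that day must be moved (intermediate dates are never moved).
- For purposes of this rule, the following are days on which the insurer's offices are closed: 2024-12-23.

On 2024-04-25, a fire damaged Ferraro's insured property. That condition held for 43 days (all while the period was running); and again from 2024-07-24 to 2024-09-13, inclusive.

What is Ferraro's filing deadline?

December 24, 2024

145 days after 2024-04-25 is September 17, 2024.
Tolling adds 43 days: September 17, 2024 + 43 days = October 30, 2024.
From July 24, 2024 through September 13, 2024 inclusive is 52 days; tolling adds 52 days: October 30, 2024 + 52 days = December 21, 2024.
December 21, 2024 is Saturday; December 22, 2024 is Sunday; December 23, 2024 is a listed holiday. The next qualifying day is December 24, 2024.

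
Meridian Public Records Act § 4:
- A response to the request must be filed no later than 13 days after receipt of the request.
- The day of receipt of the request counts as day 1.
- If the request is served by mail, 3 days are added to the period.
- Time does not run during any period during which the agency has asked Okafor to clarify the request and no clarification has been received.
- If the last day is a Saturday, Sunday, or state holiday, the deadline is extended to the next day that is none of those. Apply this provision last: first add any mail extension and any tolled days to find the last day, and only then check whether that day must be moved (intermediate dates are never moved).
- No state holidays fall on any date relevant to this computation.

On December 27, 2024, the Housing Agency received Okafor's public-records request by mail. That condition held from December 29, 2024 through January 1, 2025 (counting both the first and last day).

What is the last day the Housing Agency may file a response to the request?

Counting December 27, 2024 as day 1, day 13 is January 8, 2025.
Service was by mail, adding 3 days: January 8, 2025 + 3 days = January 11, 2025.
From December 29, 2024 through January 1, 2025 inclusive is 4 days; tolling adds 4 days: January 11, 2025 + 4 days = January 15, 2025.
January 15, 2025 is a Wednesday and not a state holiday, so no extension applies.

January 15, 2025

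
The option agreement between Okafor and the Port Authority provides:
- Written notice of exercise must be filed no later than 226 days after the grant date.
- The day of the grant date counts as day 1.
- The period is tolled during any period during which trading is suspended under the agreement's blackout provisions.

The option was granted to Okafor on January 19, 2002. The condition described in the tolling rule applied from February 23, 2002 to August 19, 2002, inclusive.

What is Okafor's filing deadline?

Counting January 19, 2002 as day 1, day 226 is September 1, 2002.
From February 23, 2002 through August 19, 2002 inclusive is 178 days; tolling adds 178 days: September 1, 2002 + 178 days = February 26, 2003.

February 26, 2003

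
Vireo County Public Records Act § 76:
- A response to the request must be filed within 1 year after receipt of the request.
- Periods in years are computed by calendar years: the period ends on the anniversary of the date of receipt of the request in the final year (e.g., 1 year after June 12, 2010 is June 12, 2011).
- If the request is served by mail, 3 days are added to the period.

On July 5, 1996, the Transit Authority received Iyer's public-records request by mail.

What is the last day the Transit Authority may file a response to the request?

July 8, 1997

1 year after July 5, 1996 is July 5, 1997.
Service was by mail, adding 3 days: July 5, 1997 + 3 days = July 8, 1997.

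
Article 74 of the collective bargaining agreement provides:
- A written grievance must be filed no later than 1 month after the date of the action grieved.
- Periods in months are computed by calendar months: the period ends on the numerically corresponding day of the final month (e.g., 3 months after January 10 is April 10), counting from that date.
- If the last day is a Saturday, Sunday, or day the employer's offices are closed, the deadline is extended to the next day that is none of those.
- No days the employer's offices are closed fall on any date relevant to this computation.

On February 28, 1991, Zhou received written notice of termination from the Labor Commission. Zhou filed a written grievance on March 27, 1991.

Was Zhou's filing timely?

Yes

1 month after February 28, 1991 is March 28, 1991.
March 28, 1991 is a Thursday and not a day the employer's offices are closed, so no extension applies.
The deadline is March 28, 1991; the filing on March 27, 1991 is on or before that date.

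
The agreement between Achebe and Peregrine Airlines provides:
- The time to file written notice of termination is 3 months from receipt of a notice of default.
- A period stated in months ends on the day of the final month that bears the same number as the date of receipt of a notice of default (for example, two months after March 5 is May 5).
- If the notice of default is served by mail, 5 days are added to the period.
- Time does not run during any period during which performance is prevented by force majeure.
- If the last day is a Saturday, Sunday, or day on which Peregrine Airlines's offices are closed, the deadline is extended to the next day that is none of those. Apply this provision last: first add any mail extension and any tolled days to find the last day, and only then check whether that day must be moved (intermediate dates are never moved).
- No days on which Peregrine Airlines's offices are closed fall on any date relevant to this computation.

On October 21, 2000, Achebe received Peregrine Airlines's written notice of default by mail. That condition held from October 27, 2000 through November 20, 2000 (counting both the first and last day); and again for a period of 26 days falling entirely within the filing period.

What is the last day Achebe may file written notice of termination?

March 19, 2001

3 months after October 21, 2000 is January 21, 2001.
Service was by mail, adding 5 days: January 21, 2001 + 5 days = January 26, 2001.
From October 27, 2000 through November 20, 2000 inclusive is 25 days; tolling adds 25 days: January 26, 2001 + 25 days = February 20, 2001.
Tolling adds 26 days: February 20, 2001 + 26 days = March 18, 2001.
March 18, 2001 is Sunday. The next qualifying day is March 19, 2001.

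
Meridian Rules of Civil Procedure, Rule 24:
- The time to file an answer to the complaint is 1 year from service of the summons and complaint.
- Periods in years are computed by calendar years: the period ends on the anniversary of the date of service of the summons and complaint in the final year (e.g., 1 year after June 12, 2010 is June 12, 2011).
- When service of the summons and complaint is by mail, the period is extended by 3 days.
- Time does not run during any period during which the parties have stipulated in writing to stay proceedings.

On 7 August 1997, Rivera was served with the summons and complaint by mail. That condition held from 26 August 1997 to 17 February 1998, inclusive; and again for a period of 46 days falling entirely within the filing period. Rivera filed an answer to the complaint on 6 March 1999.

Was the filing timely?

1 year after 7 August 1997 is August 7, 1998.
Service was by mail, adding 3 days: August 7, 1998 + 3 days = August 10, 1998.
From August 26, 1997 through February 17, 1998 inclusive is 176 days; tolling adds 176 days: August 10, 1998 + 176 days = February 2, 1999.
Tolling adds 46 days: February 2, 1999 + 46 days = March 20, 1999.
The deadline is March 20, 1999; the filing on March 6, 1999 is on or before that date.

Yes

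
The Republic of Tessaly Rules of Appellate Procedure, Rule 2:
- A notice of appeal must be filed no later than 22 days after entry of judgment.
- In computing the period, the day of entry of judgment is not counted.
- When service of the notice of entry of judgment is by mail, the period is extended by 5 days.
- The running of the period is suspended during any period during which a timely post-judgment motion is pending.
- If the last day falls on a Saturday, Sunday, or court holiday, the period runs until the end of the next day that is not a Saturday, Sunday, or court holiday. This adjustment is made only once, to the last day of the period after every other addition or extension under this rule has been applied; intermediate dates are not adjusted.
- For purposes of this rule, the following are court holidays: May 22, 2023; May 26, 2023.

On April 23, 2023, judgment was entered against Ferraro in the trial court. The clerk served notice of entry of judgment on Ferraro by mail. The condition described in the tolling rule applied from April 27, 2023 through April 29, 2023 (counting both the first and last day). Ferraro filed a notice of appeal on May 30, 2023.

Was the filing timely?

No

22 days after April 23, 2023 is May 15, 2023.
Service was by mail, adding 5 days: May 15, 2023 + 5 days = May 20, 2023.
From April 27, 2023 through April 29, 2023 inclusive is 3 days; tolling adds 3 days: May 20, 2023 + 3 days = May 23, 2023.
May 23, 2023 is a Tuesday and not a court holiday, so no extension applies.
The deadline is May 23, 2023; the filing on May 30, 2023 is after that date.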